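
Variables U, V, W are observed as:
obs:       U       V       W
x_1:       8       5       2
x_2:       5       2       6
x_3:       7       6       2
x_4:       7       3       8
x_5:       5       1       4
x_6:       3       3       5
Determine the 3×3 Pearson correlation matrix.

Step 1 — column means:
  mean(U) = (8 + 5 + 7 + 7 + 5 + 3) / 6 = 35/6 = 5.8333
  mean(V) = (5 + 2 + 6 + 3 + 1 + 3) / 6 = 20/6 = 3.3333
  mean(W) = (2 + 6 + 2 + 8 + 4 + 5) / 6 = 27/6 = 4.5

Step 2 — sample variances and covariances s[i,j] = (1/(n-1)) · Σ_k (x_{k,i} - mean_i) · (x_{k,j} - mean_j), with n-1 = 5:
  s[U,U] = ((2.1667)·(2.1667) + (-0.8333)·(-0.8333) + (1.1667)·(1.1667) + (1.1667)·(1.1667) + (-0.8333)·(-0.8333) + (-2.8333)·(-2.8333)) / 5 = 16.8333/5 = 3.3667
  s[U,V] = ((2.1667)·(1.6667) + (-0.8333)·(-1.3333) + (1.1667)·(2.6667) + (1.1667)·(-0.3333) + (-0.8333)·(-2.3333) + (-2.8333)·(-0.3333)) / 5 = 10.3333/5 = 2.0667
  s[U,W] = ((2.1667)·(-2.5) + (-0.8333)·(1.5) + (1.1667)·(-2.5) + (1.1667)·(3.5) + (-0.8333)·(-0.5) + (-2.8333)·(0.5)) / 5 = -6.5/5 = -1.3
  s[V,V] = ((1.6667)·(1.6667) + (-1.3333)·(-1.3333) + (2.6667)·(2.6667) + (-0.3333)·(-0.3333) + (-2.3333)·(-2.3333) + (-0.3333)·(-0.3333)) / 5 = 17.3333/5 = 3.4667
  s[V,W] = ((1.6667)·(-2.5) + (-1.3333)·(1.5) + (2.6667)·(-2.5) + (-0.3333)·(3.5) + (-2.3333)·(-0.5) + (-0.3333)·(0.5)) / 5 = -13/5 = -2.6
  s[W,W] = ((-2.5)·(-2.5) + (1.5)·(1.5) + (-2.5)·(-2.5) + (3.5)·(3.5) + (-0.5)·(-0.5) + (0.5)·(0.5)) / 5 = 27.5/5 = 5.5
  Sample standard deviations s_i = √(s[i,i]):
  s(U) = √(3.3667) = 1.8348
  s(V) = √(3.4667) = 1.8619
  s(W) = √(5.5) = 2.3452

Step 3 — r_{ij} = s_{ij} / (s_i · s_j):
  r[U,U] = 1 (diagonal).
  r[U,V] = 2.0667 / (1.8348 · 1.8619) = 2.0667 / 3.4163 = 0.6049
  r[U,W] = -1.3 / (1.8348 · 2.3452) = -1.3 / 4.3031 = -0.3021
  r[V,V] = 1 (diagonal).
  r[V,W] = -2.6 / (1.8619 · 2.3452) = -2.6 / 4.3665 = -0.5954
  r[W,W] = 1 (diagonal).

R is symmetric with unit diagonal. Assembling:

R = [[1, 0.6049, -0.3021],
 [0.6049, 1, -0.5954],
 [-0.3021, -0.5954, 1]]


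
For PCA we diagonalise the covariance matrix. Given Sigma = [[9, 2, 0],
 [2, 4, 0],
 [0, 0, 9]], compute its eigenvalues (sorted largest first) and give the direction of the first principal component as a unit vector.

Step 1 — characteristic polynomial p(λ) = det(λI - Sigma) = λ³ - tr·λ² + c_1·λ - det, where tr = trace, c_1 = sum of the principal 2×2 minors, det = det(Sigma):
  tr = 9 + 4 + 9 = 22,
  c_1 = (9·4 - (2)²) + (9·9 - (0)²) + (4·9 - (0)²) = 32 + 81 + 36 = 149,
  det = 9·(4·9 - (0)²) - (2)·((2)·9 - (0)·(0)) + (0)·((2)·(0) - 4·(0)) = 9·(36) - (2)·(18) + (0)·(0) = 288.
  So p(λ) = λ³ - 22λ² + 149λ - 288.
Step 2 — look for an integer root (rational root theorem: any rational root is an integer divisor of 288). Testing λ = 9:
  p(9) = 729 - 1782 + 1341 - 288 = 0  ✓
  Dividing out (λ - 9): p(λ) = (λ - 9)(λ² - 13λ + 32).
Step 3 — remaining eigenvalues from the quadratic λ² - 13λ + 32 = 0:
  Δ = 13² - 4·32 = 169 - 128 = 41,  λ = (13 ± √41)/2 = (13 ± 6.4031)/2 ≈ 9.7016 or 3.2984.
  Sorted: λ_1 = 9.7016,  λ_2 = 9,  λ_3 = 3.2984  (check: sum = 22 = tr ✓).

Step 4 — unit eigenvector for λ_1 ≈ 9.7016: v spans the null space of (Sigma - λ_1 I), whose rows are
  r_1 = (-0.7016, 2, 0),  r_2 = (2, -5.7016, 0),  r_3 = (0, 0, -0.7016).
  v is orthogonal to every row, so take v ∝ r_1 × r_3 = ((2)·(-0.7016) - (0)·(0), (0)·(0) - (-0.7016)·(-0.7016), (-0.7016)·(0) - (2)·(0)) ≈ (-1.4031, -0.4922, 0).
  Rescale (multiply by -1 so the first nonzero entry is positive): u = (1.4031, 0.4922, 0).
  ||u|| = √((1.4031)² + (0.4922)² + (0)²) = √(2.211) ≈ 1.4869,  v_1 = u/||u|| ≈ (0.9436, 0.331, 0) (||v_1|| = 1).

λ_1 = 9.7016,  λ_2 = 9,  λ_3 = 3.2984;  v_1 ≈ (0.9436, 0.331, 0)


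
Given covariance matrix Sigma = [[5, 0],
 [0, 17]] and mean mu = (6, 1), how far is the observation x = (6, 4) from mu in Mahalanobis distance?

Step 1 — centre the observation: (x - mu) = (0, 3).

Step 2 — invert Sigma. det(Sigma) = 5·17 - (0)² = 85.
  Sigma^{-1} = (1/det) · [[d, -b], [-b, a]] = [[0.2, 0],
 [0, 0.0588]].

Step 3 — form the quadratic (x - mu)^T · Sigma^{-1} · (x - mu):
  Sigma^{-1} · (x - mu) = (0, 0.1765).
  (x - mu)^T · [Sigma^{-1} · (x - mu)] = (0)·(0) + (3)·(0.1765) = 0.5294.

Step 4 — take square root: d = √(0.5294) ≈ 0.7276.

d(x, mu) = √(0.5294) ≈ 0.7276


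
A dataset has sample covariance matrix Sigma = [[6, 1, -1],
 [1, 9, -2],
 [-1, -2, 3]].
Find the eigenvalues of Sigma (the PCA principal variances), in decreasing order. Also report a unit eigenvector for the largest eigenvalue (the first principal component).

Step 1 — characteristic polynomial p(λ) = det(λI - Sigma) = λ³ - tr·λ² + c_1·λ - det, where tr = trace, c_1 = sum of the principal 2×2 minors, det = det(Sigma):
  tr = 6 + 9 + 3 = 18,
  c_1 = (6·9 - (1)²) + (6·3 - (-1)²) + (9·3 - (-2)²) = 53 + 17 + 23 = 93,
  det = 6·(9·3 - (-2)²) - (1)·((1)·3 - (-2)·(-1)) + (-1)·((1)·(-2) - 9·(-1)) = 6·(23) - (1)·(1) + (-1)·(7) = 130.
  So p(λ) = λ³ - 18λ² + 93λ - 130.
Step 2 — look for an integer root (rational root theorem: any rational root is an integer divisor of 130). Testing λ = 10:
  p(10) = 1000 - 1800 + 930 - 130 = 0  ✓
  Dividing out (λ - 10): p(λ) = (λ - 10)(λ² - 8λ + 13).
Step 3 — remaining eigenvalues from the quadratic λ² - 8λ + 13 = 0:
  Δ = 8² - 4·13 = 64 - 52 = 12,  λ = (8 ± √12)/2 = (8 ± 3.4641)/2 ≈ 5.7321 or 2.2679.
  Sorted: λ_1 = 10,  λ_2 = 5.7321,  λ_3 = 2.2679  (check: sum = 18 = tr ✓).

Step 4 — unit eigenvector for λ_1 = 10: v spans the null space of (Sigma - λ_1 I), whose rows are
  r_1 = (-4, 1, -1),  r_2 = (1, -1, -2),  r_3 = (-1, -2, -7).
  v is orthogonal to every row, so take v ∝ r_1 × r_2 = ((1)·(-2) - (-1)·(-1), (-1)·(1) - (-4)·(-2), (-4)·(-1) - (1)·(1)) = (-3, -9, 3).
  Rescale (divide by 3; multiply by -1 so the first nonzero entry is positive): u = (1, 3, -1).
  ||u|| = √((1)² + (3)² + (-1)²) = √(11) ≈ 3.3166,  v_1 = u/||u|| ≈ (0.3015, 0.9045, -0.3015) (||v_1|| = 1).

λ_1 = 10,  λ_2 = 5.7321,  λ_3 = 2.2679;  v_1 ≈ (0.3015, 0.9045, -0.3015)


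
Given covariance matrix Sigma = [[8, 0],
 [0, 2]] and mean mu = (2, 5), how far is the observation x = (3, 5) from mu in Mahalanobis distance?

Step 1 — centre the observation: (x - mu) = (1, 0).

Step 2 — invert Sigma. det(Sigma) = 8·2 - (0)² = 16.
  Sigma^{-1} = (1/det) · [[d, -b], [-b, a]] = [[0.125, 0],
 [0, 0.5]].

Step 3 — form the quadratic (x - mu)^T · Sigma^{-1} · (x - mu):
  Sigma^{-1} · (x - mu) = (0.125, 0).
  (x - mu)^T · [Sigma^{-1} · (x - mu)] = (1)·(0.125) + (0)·(0) = 0.125.

Step 4 — take square root: d = √(0.125) ≈ 0.3536.

d(x, mu) = √(0.125) ≈ 0.3536


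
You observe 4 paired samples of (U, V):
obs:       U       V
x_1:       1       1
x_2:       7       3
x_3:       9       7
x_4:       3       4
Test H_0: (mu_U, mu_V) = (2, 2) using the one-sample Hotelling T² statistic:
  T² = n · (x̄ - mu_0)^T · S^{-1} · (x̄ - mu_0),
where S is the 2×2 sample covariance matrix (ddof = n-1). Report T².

Step 1 — sample mean vector:
  mean(U) = (1 + 7 + 9 + 3) / 4 = 20/4 = 5
  mean(V) = (1 + 3 + 7 + 4) / 4 = 15/4 = 3.75
  x̄ = (5, 3.75),  deviation x̄ - mu_0 = (5, 3.75) - (2, 2) = (3, 1.75).

Step 2 — sample covariance matrix, S[i,j] = (1/(n-1)) · Σ_k (x_{k,i} - mean_i) · (x_{k,j} - mean_j), divisor n-1 = 3:
  S[U,U] = ((-4)·(-4) + (2)·(2) + (4)·(4) + (-2)·(-2)) / 3 = 40/3 = 13.3333
  S[U,V] = ((-4)·(-2.75) + (2)·(-0.75) + (4)·(3.25) + (-2)·(0.25)) / 3 = 22/3 = 7.3333
  S[V,V] = ((-2.75)·(-2.75) + (-0.75)·(-0.75) + (3.25)·(3.25) + (0.25)·(0.25)) / 3 = 18.75/3 = 6.25
  S = [[13.3333, 7.3333],
 [7.3333, 6.25]].

Step 3 — invert S. det(S) = 13.3333·6.25 - (7.3333)² = 29.5556.
  S^{-1} = (1/det) · [[d, -b], [-b, a]] = [[0.2115, -0.2481],
 [-0.2481, 0.4511]].

Step 4 — quadratic form (x̄ - mu_0)^T · S^{-1} · (x̄ - mu_0):
  S^{-1} · (x̄ - mu_0) = (0.2002, 0.0451),
  (x̄ - mu_0)^T · [...] = (3)·(0.2002) + (1.75)·(0.0451) = 0.6795.

Step 5 — scale by n: T² = 4 · 0.6795 = 2.718.

T² ≈ 2.718


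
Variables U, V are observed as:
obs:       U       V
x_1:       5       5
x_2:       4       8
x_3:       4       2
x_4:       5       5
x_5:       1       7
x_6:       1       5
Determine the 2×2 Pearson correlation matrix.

Step 1 — column means:
  mean(U) = (5 + 4 + 4 + 5 + 1 + 1) / 6 = 20/6 = 3.3333
  mean(V) = (5 + 8 + 2 + 5 + 7 + 5) / 6 = 32/6 = 5.3333

Step 2 — sample variances and covariances s[i,j] = (1/(n-1)) · Σ_k (x_{k,i} - mean_i) · (x_{k,j} - mean_j), with n-1 = 5:
  s[U,U] = ((1.6667)·(1.6667) + (0.6667)·(0.6667) + (0.6667)·(0.6667) + (1.6667)·(1.6667) + (-2.3333)·(-2.3333) + (-2.3333)·(-2.3333)) / 5 = 17.3333/5 = 3.4667
  s[U,V] = ((1.6667)·(-0.3333) + (0.6667)·(2.6667) + (0.6667)·(-3.3333) + (1.6667)·(-0.3333) + (-2.3333)·(1.6667) + (-2.3333)·(-0.3333)) / 5 = -4.6667/5 = -0.9333
  s[V,V] = ((-0.3333)·(-0.3333) + (2.6667)·(2.6667) + (-3.3333)·(-3.3333) + (-0.3333)·(-0.3333) + (1.6667)·(1.6667) + (-0.3333)·(-0.3333)) / 5 = 21.3333/5 = 4.2667
  Sample standard deviations s_i = √(s[i,i]):
  s(U) = √(3.4667) = 1.8619
  s(V) = √(4.2667) = 2.0656

Step 3 — r_{ij} = s_{ij} / (s_i · s_j):
  r[U,U] = 1 (diagonal).
  r[U,V] = -0.9333 / (1.8619 · 2.0656) = -0.9333 / 3.8459 = -0.2427
  r[V,V] = 1 (diagonal).

R is symmetric with unit diagonal. Assembling:

R = [[1, -0.2427],
 [-0.2427, 1]]


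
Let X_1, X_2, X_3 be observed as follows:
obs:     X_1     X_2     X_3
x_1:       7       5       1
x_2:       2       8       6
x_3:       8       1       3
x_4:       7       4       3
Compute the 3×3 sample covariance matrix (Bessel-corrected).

Step 1 — column means:
  mean(X_1) = (7 + 2 + 8 + 7) / 4 = 24/4 = 6
  mean(X_2) = (5 + 8 + 1 + 4) / 4 = 18/4 = 4.5
  mean(X_3) = (1 + 6 + 3 + 3) / 4 = 13/4 = 3.25

Step 2 — sample covariance S[i,j] = (1/(n-1)) · Σ_k (x_{k,i} - mean_i) · (x_{k,j} - mean_j), with n-1 = 3.
  S[X_1,X_1] = ((1)·(1) + (-4)·(-4) + (2)·(2) + (1)·(1)) / 3 = 22/3 = 7.3333
  S[X_1,X_2] = ((1)·(0.5) + (-4)·(3.5) + (2)·(-3.5) + (1)·(-0.5)) / 3 = -21/3 = -7
  S[X_1,X_3] = ((1)·(-2.25) + (-4)·(2.75) + (2)·(-0.25) + (1)·(-0.25)) / 3 = -14/3 = -4.6667
  S[X_2,X_2] = ((0.5)·(0.5) + (3.5)·(3.5) + (-3.5)·(-3.5) + (-0.5)·(-0.5)) / 3 = 25/3 = 8.3333
  S[X_2,X_3] = ((0.5)·(-2.25) + (3.5)·(2.75) + (-3.5)·(-0.25) + (-0.5)·(-0.25)) / 3 = 9.5/3 = 3.1667
  S[X_3,X_3] = ((-2.25)·(-2.25) + (2.75)·(2.75) + (-0.25)·(-0.25) + (-0.25)·(-0.25)) / 3 = 12.75/3 = 4.25

S is symmetric (S[j,i] = S[i,j]). Assembling:

S = [[7.3333, -7, -4.6667],
 [-7, 8.3333, 3.1667],
 [-4.6667, 3.1667, 4.25]]


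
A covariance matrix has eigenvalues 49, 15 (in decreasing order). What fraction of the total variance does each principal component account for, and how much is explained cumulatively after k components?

Step 1 — total variance = trace(Sigma) = Σ λ_i = 49 + 15 = 64.

Step 2 — fraction explained by component i = λ_i / Σ λ:
  PC1: 49/64 = 0.7656
  PC2: 15/64 = 0.2344

Step 3 — cumulative fraction after k components = (λ_1 + ... + λ_k) / Σ λ:
  k = 1: 49/64 = 0.7656
  k = 2: (49 + 15)/64 = 64/64 = 1

Summary (fraction, with percent):

explained: PC1 0.7656 (76.56%), PC2 0.2344 (23.44%);  cumulative: 0.7656, 1


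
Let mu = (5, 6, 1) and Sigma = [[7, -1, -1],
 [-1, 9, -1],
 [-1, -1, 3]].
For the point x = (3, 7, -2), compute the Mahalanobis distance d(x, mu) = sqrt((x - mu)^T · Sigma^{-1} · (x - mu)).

Step 1 — centre the observation: (x - mu) = (-2, 1, -3).

Step 2 — invert Sigma (cofactor / det for 3×3, or solve directly):
  Sigma^{-1} = [[0.1548, 0.0238, 0.0595],
 [0.0238, 0.119, 0.0476],
 [0.0595, 0.0476, 0.369]].

Step 3 — form the quadratic (x - mu)^T · Sigma^{-1} · (x - mu):
  Sigma^{-1} · (x - mu) = (-0.4643, -0.0714, -1.1786).
  (x - mu)^T · [Sigma^{-1} · (x - mu)] = (-2)·(-0.4643) + (1)·(-0.0714) + (-3)·(-1.1786) = 4.3929.

Step 4 — take square root: d = √(4.3929) ≈ 2.0959.

d(x, mu) = √(4.3929) ≈ 2.0959


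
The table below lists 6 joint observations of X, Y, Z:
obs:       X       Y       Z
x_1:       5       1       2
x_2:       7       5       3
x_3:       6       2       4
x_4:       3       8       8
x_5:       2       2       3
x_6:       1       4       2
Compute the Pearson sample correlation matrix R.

Step 1 — column means:
  mean(X) = (5 + 7 + 6 + 3 + 2 + 1) / 6 = 24/6 = 4
  mean(Y) = (1 + 5 + 2 + 8 + 2 + 4) / 6 = 22/6 = 3.6667
  mean(Z) = (2 + 3 + 4 + 8 + 3 + 2) / 6 = 22/6 = 3.6667

Step 2 — sample variances and covariances s[i,j] = (1/(n-1)) · Σ_k (x_{k,i} - mean_i) · (x_{k,j} - mean_j), with n-1 = 5:
  s[X,X] = ((1)·(1) + (3)·(3) + (2)·(2) + (-1)·(-1) + (-2)·(-2) + (-3)·(-3)) / 5 = 28/5 = 5.6
  s[X,Y] = ((1)·(-2.6667) + (3)·(1.3333) + (2)·(-1.6667) + (-1)·(4.3333) + (-2)·(-1.6667) + (-3)·(0.3333)) / 5 = -4/5 = -0.8
  s[X,Z] = ((1)·(-1.6667) + (3)·(-0.6667) + (2)·(0.3333) + (-1)·(4.3333) + (-2)·(-0.6667) + (-3)·(-1.6667)) / 5 = -1/5 = -0.2
  s[Y,Y] = ((-2.6667)·(-2.6667) + (1.3333)·(1.3333) + (-1.6667)·(-1.6667) + (4.3333)·(4.3333) + (-1.6667)·(-1.6667) + (0.3333)·(0.3333)) / 5 = 33.3333/5 = 6.6667
  s[Y,Z] = ((-2.6667)·(-1.6667) + (1.3333)·(-0.6667) + (-1.6667)·(0.3333) + (4.3333)·(4.3333) + (-1.6667)·(-0.6667) + (0.3333)·(-1.6667)) / 5 = 22.3333/5 = 4.4667
  s[Z,Z] = ((-1.6667)·(-1.6667) + (-0.6667)·(-0.6667) + (0.3333)·(0.3333) + (4.3333)·(4.3333) + (-0.6667)·(-0.6667) + (-1.6667)·(-1.6667)) / 5 = 25.3333/5 = 5.0667
  Sample standard deviations s_i = √(s[i,i]):
  s(X) = √(5.6) = 2.3664
  s(Y) = √(6.6667) = 2.582
  s(Z) = √(5.0667) = 2.2509

Step 3 — r_{ij} = s_{ij} / (s_i · s_j):
  r[X,X] = 1 (diagonal).
  r[X,Y] = -0.8 / (2.3664 · 2.582) = -0.8 / 6.1101 = -0.1309
  r[X,Z] = -0.2 / (2.3664 · 2.2509) = -0.2 / 5.3267 = -0.0375
  r[Y,Y] = 1 (diagonal).
  r[Y,Z] = 4.4667 / (2.582 · 2.2509) = 4.4667 / 5.8119 = 0.7685
  r[Z,Z] = 1 (diagonal).

R is symmetric with unit diagonal. Assembling:

R = [[1, -0.1309, -0.0375],
 [-0.1309, 1, 0.7685],
 [-0.0375, 0.7685, 1]]


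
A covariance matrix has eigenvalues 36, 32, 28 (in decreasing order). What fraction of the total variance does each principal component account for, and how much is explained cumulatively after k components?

Step 1 — total variance = trace(Sigma) = Σ λ_i = 36 + 32 + 28 = 96.

Step 2 — fraction explained by component i = λ_i / Σ λ:
  PC1: 36/96 = 0.375
  PC2: 32/96 = 0.3333
  PC3: 28/96 = 0.2917

Step 3 — cumulative fraction after k components = (λ_1 + ... + λ_k) / Σ λ:
  k = 1: 36/96 = 0.375
  k = 2: (36 + 32)/96 = 68/96 = 0.7083
  k = 3: (36 + 32 + 28)/96 = 96/96 = 1

Summary (fraction, with percent):

explained: PC1 0.375 (37.5%), PC2 0.3333 (33.33%), PC3 0.2917 (29.17%);  cumulative: 0.375, 0.7083, 1


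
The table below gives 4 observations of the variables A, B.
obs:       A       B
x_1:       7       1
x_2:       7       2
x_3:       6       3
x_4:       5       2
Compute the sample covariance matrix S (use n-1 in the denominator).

Step 1 — column means:
  mean(A) = (7 + 7 + 6 + 5) / 4 = 25/4 = 6.25
  mean(B) = (1 + 2 + 3 + 2) / 4 = 8/4 = 2

Step 2 — sample covariance S[i,j] = (1/(n-1)) · Σ_k (x_{k,i} - mean_i) · (x_{k,j} - mean_j), with n-1 = 3.
  S[A,A] = ((0.75)·(0.75) + (0.75)·(0.75) + (-0.25)·(-0.25) + (-1.25)·(-1.25)) / 3 = 2.75/3 = 0.9167
  S[A,B] = ((0.75)·(-1) + (0.75)·(0) + (-0.25)·(1) + (-1.25)·(0)) / 3 = -1/3 = -0.3333
  S[B,B] = ((-1)·(-1) + (0)·(0) + (1)·(1) + (0)·(0)) / 3 = 2/3 = 0.6667

S is symmetric (S[j,i] = S[i,j]). Assembling:

S = [[0.9167, -0.3333],
 [-0.3333, 0.6667]]


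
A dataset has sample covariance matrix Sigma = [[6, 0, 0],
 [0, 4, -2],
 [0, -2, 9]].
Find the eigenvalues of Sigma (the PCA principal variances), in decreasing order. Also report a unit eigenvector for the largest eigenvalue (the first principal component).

Step 1 — characteristic polynomial p(λ) = det(λI - Sigma) = λ³ - tr·λ² + c_1·λ - det, where tr = trace, c_1 = sum of the principal 2×2 minors, det = det(Sigma):
  tr = 6 + 4 + 9 = 19,
  c_1 = (6·4 - (0)²) + (6·9 - (0)²) + (4·9 - (-2)²) = 24 + 54 + 32 = 110,
  det = 6·(4·9 - (-2)²) - (0)·((0)·9 - (-2)·(0)) + (0)·((0)·(-2) - 4·(0)) = 6·(32) - (0)·(0) + (0)·(0) = 192.
  So p(λ) = λ³ - 19λ² + 110λ - 192.
Step 2 — look for an integer root (rational root theorem: any rational root is an integer divisor of 192). Testing λ = 6:
  p(6) = 216 - 684 + 660 - 192 = 0  ✓
  Dividing out (λ - 6): p(λ) = (λ - 6)(λ² - 13λ + 32).
Step 3 — remaining eigenvalues from the quadratic λ² - 13λ + 32 = 0:
  Δ = 13² - 4·32 = 169 - 128 = 41,  λ = (13 ± √41)/2 = (13 ± 6.4031)/2 ≈ 9.7016 or 3.2984.
  Sorted: λ_1 = 9.7016,  λ_2 = 6,  λ_3 = 3.2984  (check: sum = 19 = tr ✓).

Step 4 — unit eigenvector for λ_1 ≈ 9.7016: v spans the null space of (Sigma - λ_1 I), whose rows are
  r_1 = (-3.7016, 0, 0),  r_2 = (0, -5.7016, -2),  r_3 = (0, -2, -0.7016).
  v is orthogonal to every row, so take v ∝ r_1 × r_2 = ((0)·(-2) - (0)·(-5.7016), (0)·(0) - (-3.7016)·(-2), (-3.7016)·(-5.7016) - (0)·(0)) ≈ (0, -7.4031, 21.1047).
  Rescale (multiply by -1 so the first nonzero entry is positive): u = (0, 7.4031, -21.1047).
  ||u|| = √((0)² + (7.4031)² + (-21.1047)²) = √(500.214) ≈ 22.3655,  v_1 = u/||u|| ≈ (0, 0.331, -0.9436) (||v_1|| = 1).

λ_1 = 9.7016,  λ_2 = 6,  λ_3 = 3.2984;  v_1 ≈ (0, 0.331, -0.9436)


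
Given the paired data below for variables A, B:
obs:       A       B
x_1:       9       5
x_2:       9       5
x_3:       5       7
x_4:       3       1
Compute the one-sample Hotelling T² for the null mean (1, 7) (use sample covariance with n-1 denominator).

Step 1 — sample mean vector:
  mean(A) = (9 + 9 + 5 + 3) / 4 = 26/4 = 6.5
  mean(B) = (5 + 5 + 7 + 1) / 4 = 18/4 = 4.5
  x̄ = (6.5, 4.5),  deviation x̄ - mu_0 = (6.5, 4.5) - (1, 7) = (5.5, -2.5).

Step 2 — sample covariance matrix, S[i,j] = (1/(n-1)) · Σ_k (x_{k,i} - mean_i) · (x_{k,j} - mean_j), divisor n-1 = 3:
  S[A,A] = ((2.5)·(2.5) + (2.5)·(2.5) + (-1.5)·(-1.5) + (-3.5)·(-3.5)) / 3 = 27/3 = 9
  S[A,B] = ((2.5)·(0.5) + (2.5)·(0.5) + (-1.5)·(2.5) + (-3.5)·(-3.5)) / 3 = 11/3 = 3.6667
  S[B,B] = ((0.5)·(0.5) + (0.5)·(0.5) + (2.5)·(2.5) + (-3.5)·(-3.5)) / 3 = 19/3 = 6.3333
  S = [[9, 3.6667],
 [3.6667, 6.3333]].

Step 3 — invert S. det(S) = 9·6.3333 - (3.6667)² = 43.5556.
  S^{-1} = (1/det) · [[d, -b], [-b, a]] = [[0.1454, -0.0842],
 [-0.0842, 0.2066]].

Step 4 — quadratic form (x̄ - mu_0)^T · S^{-1} · (x̄ - mu_0):
  S^{-1} · (x̄ - mu_0) = (1.0102, -0.9796),
  (x̄ - mu_0)^T · [...] = (5.5)·(1.0102) + (-2.5)·(-0.9796) = 8.0051.

Step 5 — scale by n: T² = 4 · 8.0051 = 32.0204.

T² ≈ 32.0204


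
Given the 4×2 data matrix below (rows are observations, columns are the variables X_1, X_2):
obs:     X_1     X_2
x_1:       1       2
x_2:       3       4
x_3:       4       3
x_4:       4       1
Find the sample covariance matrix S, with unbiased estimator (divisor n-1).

Step 1 — column means:
  mean(X_1) = (1 + 3 + 4 + 4) / 4 = 12/4 = 3
  mean(X_2) = (2 + 4 + 3 + 1) / 4 = 10/4 = 2.5

Step 2 — sample covariance S[i,j] = (1/(n-1)) · Σ_k (x_{k,i} - mean_i) · (x_{k,j} - mean_j), with n-1 = 3.
  S[X_1,X_1] = ((-2)·(-2) + (0)·(0) + (1)·(1) + (1)·(1)) / 3 = 6/3 = 2
  S[X_1,X_2] = ((-2)·(-0.5) + (0)·(1.5) + (1)·(0.5) + (1)·(-1.5)) / 3 = 0/3 = 0
  S[X_2,X_2] = ((-0.5)·(-0.5) + (1.5)·(1.5) + (0.5)·(0.5) + (-1.5)·(-1.5)) / 3 = 5/3 = 1.6667

S is symmetric (S[j,i] = S[i,j]). Assembling:

S = [[2, 0],
 [0, 1.6667]]


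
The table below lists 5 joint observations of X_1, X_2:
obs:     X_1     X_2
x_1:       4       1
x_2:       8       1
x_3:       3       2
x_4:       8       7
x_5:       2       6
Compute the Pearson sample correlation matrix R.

Step 1 — column means:
  mean(X_1) = (4 + 8 + 3 + 8 + 2) / 5 = 25/5 = 5
  mean(X_2) = (1 + 1 + 2 + 7 + 6) / 5 = 17/5 = 3.4

Step 2 — sample variances and covariances s[i,j] = (1/(n-1)) · Σ_k (x_{k,i} - mean_i) · (x_{k,j} - mean_j), with n-1 = 4:
  s[X_1,X_1] = ((-1)·(-1) + (3)·(3) + (-2)·(-2) + (3)·(3) + (-3)·(-3)) / 4 = 32/4 = 8
  s[X_1,X_2] = ((-1)·(-2.4) + (3)·(-2.4) + (-2)·(-1.4) + (3)·(3.6) + (-3)·(2.6)) / 4 = 1/4 = 0.25
  s[X_2,X_2] = ((-2.4)·(-2.4) + (-2.4)·(-2.4) + (-1.4)·(-1.4) + (3.6)·(3.6) + (2.6)·(2.6)) / 4 = 33.2/4 = 8.3
  Sample standard deviations s_i = √(s[i,i]):
  s(X_1) = √(8) = 2.8284
  s(X_2) = √(8.3) = 2.881

Step 3 — r_{ij} = s_{ij} / (s_i · s_j):
  r[X_1,X_1] = 1 (diagonal).
  r[X_1,X_2] = 0.25 / (2.8284 · 2.881) = 0.25 / 8.1486 = 0.0307
  r[X_2,X_2] = 1 (diagonal).

R is symmetric with unit diagonal. Assembling:

R = [[1, 0.0307],
 [0.0307, 1]]


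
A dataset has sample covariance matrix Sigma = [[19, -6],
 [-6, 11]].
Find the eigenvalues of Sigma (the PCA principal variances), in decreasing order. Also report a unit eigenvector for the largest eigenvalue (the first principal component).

Step 1 — characteristic polynomial of 2×2 Sigma:
  det(Sigma - λI) = λ² - trace · λ + det = 0.
  trace = 19 + 11 = 30, det = 19·11 - (-6)² = 173.
Step 2 — discriminant:
  Δ = trace² - 4·det = 900 - 692 = 208.
Step 3 — eigenvalues:
  λ = (trace ± √Δ)/2 = (30 ± 14.4222)/2,
  λ_1 = 22.2111,  λ_2 = 7.7889.

Step 4 — unit eigenvector for λ_1: solve (Sigma - λ_1 I)v = 0. First row:
  (19 - 22.2111)·v_x + (-6)·v_y = 0, i.e. (-3.2111)·v_x + (-6)·v_y = 0,
  so v ∝ (b, λ_1 - a) = (-6, 3.2111); multiply by -1 so the first entry is positive: u = (6, -3.2111).
  ||u|| = √((6)² + (-3.2111)²) = √(46.3112) ≈ 6.8052,
  v_1 = u/||u|| ≈ (0.8817, -0.4719) (||v_1|| = 1).

λ_1 = 22.2111,  λ_2 = 7.7889;  v_1 ≈ (0.8817, -0.4719)


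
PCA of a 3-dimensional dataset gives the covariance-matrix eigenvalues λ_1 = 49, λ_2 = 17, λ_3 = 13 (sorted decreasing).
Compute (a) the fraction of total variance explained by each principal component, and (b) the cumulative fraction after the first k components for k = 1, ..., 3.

Step 1 — total variance = trace(Sigma) = Σ λ_i = 49 + 17 + 13 = 79.

Step 2 — fraction explained by component i = λ_i / Σ λ:
  PC1: 49/79 = 0.6203
  PC2: 17/79 = 0.2152
  PC3: 13/79 = 0.1646

Step 3 — cumulative fraction after k components = (λ_1 + ... + λ_k) / Σ λ:
  k = 1: 49/79 = 0.6203
  k = 2: (49 + 17)/79 = 66/79 = 0.8354
  k = 3: (49 + 17 + 13)/79 = 79/79 = 1

Summary (fraction, with percent):

explained: PC1 0.6203 (62.03%), PC2 0.2152 (21.52%), PC3 0.1646 (16.46%);  cumulative: 0.6203, 0.8354, 1


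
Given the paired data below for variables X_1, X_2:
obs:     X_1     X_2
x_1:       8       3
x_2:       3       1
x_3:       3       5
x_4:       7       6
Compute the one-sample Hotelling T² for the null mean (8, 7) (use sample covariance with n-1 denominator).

Step 1 — sample mean vector:
  mean(X_1) = (8 + 3 + 3 + 7) / 4 = 21/4 = 5.25
  mean(X_2) = (3 + 1 + 5 + 6) / 4 = 15/4 = 3.75
  x̄ = (5.25, 3.75),  deviation x̄ - mu_0 = (5.25, 3.75) - (8, 7) = (-2.75, -3.25).

Step 2 — sample covariance matrix, S[i,j] = (1/(n-1)) · Σ_k (x_{k,i} - mean_i) · (x_{k,j} - mean_j), divisor n-1 = 3:
  S[X_1,X_1] = ((2.75)·(2.75) + (-2.25)·(-2.25) + (-2.25)·(-2.25) + (1.75)·(1.75)) / 3 = 20.75/3 = 6.9167
  S[X_1,X_2] = ((2.75)·(-0.75) + (-2.25)·(-2.75) + (-2.25)·(1.25) + (1.75)·(2.25)) / 3 = 5.25/3 = 1.75
  S[X_2,X_2] = ((-0.75)·(-0.75) + (-2.75)·(-2.75) + (1.25)·(1.25) + (2.25)·(2.25)) / 3 = 14.75/3 = 4.9167
  S = [[6.9167, 1.75],
 [1.75, 4.9167]].

Step 3 — invert S. det(S) = 6.9167·4.9167 - (1.75)² = 30.9444.
  S^{-1} = (1/det) · [[d, -b], [-b, a]] = [[0.1589, -0.0566],
 [-0.0566, 0.2235]].

Step 4 — quadratic form (x̄ - mu_0)^T · S^{-1} · (x̄ - mu_0):
  S^{-1} · (x̄ - mu_0) = (-0.2531, -0.5709),
  (x̄ - mu_0)^T · [...] = (-2.75)·(-0.2531) + (-3.25)·(-0.5709) = 2.5516.

Step 5 — scale by n: T² = 4 · 2.5516 = 10.2065.

T² ≈ 10.2065


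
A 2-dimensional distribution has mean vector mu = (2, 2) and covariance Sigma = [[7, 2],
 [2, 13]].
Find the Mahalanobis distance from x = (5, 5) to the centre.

Step 1 — centre the observation: (x - mu) = (3, 3).

Step 2 — invert Sigma. det(Sigma) = 7·13 - (2)² = 87.
  Sigma^{-1} = (1/det) · [[d, -b], [-b, a]] = [[0.1494, -0.023],
 [-0.023, 0.0805]].

Step 3 — form the quadratic (x - mu)^T · Sigma^{-1} · (x - mu):
  Sigma^{-1} · (x - mu) = (0.3793, 0.1724).
  (x - mu)^T · [Sigma^{-1} · (x - mu)] = (3)·(0.3793) + (3)·(0.1724) = 1.6552.

Step 4 — take square root: d = √(1.6552) ≈ 1.2865.

d(x, mu) = √(1.6552) ≈ 1.2865


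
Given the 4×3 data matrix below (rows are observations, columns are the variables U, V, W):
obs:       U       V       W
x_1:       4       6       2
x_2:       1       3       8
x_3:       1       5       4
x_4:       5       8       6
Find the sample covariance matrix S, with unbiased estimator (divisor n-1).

Step 1 — column means:
  mean(U) = (4 + 1 + 1 + 5) / 4 = 11/4 = 2.75
  mean(V) = (6 + 3 + 5 + 8) / 4 = 22/4 = 5.5
  mean(W) = (2 + 8 + 4 + 6) / 4 = 20/4 = 5

Step 2 — sample covariance S[i,j] = (1/(n-1)) · Σ_k (x_{k,i} - mean_i) · (x_{k,j} - mean_j), with n-1 = 3.
  S[U,U] = ((1.25)·(1.25) + (-1.75)·(-1.75) + (-1.75)·(-1.75) + (2.25)·(2.25)) / 3 = 12.75/3 = 4.25
  S[U,V] = ((1.25)·(0.5) + (-1.75)·(-2.5) + (-1.75)·(-0.5) + (2.25)·(2.5)) / 3 = 11.5/3 = 3.8333
  S[U,W] = ((1.25)·(-3) + (-1.75)·(3) + (-1.75)·(-1) + (2.25)·(1)) / 3 = -5/3 = -1.6667
  S[V,V] = ((0.5)·(0.5) + (-2.5)·(-2.5) + (-0.5)·(-0.5) + (2.5)·(2.5)) / 3 = 13/3 = 4.3333
  S[V,W] = ((0.5)·(-3) + (-2.5)·(3) + (-0.5)·(-1) + (2.5)·(1)) / 3 = -6/3 = -2
  S[W,W] = ((-3)·(-3) + (3)·(3) + (-1)·(-1) + (1)·(1)) / 3 = 20/3 = 6.6667

S is symmetric (S[j,i] = S[i,j]). Assembling:

S = [[4.25, 3.8333, -1.6667],
 [3.8333, 4.3333, -2],
 [-1.6667, -2, 6.6667]]


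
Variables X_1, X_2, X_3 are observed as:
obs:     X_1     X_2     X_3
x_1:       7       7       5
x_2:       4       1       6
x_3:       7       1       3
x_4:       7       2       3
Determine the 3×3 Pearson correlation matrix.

Step 1 — column means:
  mean(X_1) = (7 + 4 + 7 + 7) / 4 = 25/4 = 6.25
  mean(X_2) = (7 + 1 + 1 + 2) / 4 = 11/4 = 2.75
  mean(X_3) = (5 + 6 + 3 + 3) / 4 = 17/4 = 4.25

Step 2 — sample variances and covariances s[i,j] = (1/(n-1)) · Σ_k (x_{k,i} - mean_i) · (x_{k,j} - mean_j), with n-1 = 3:
  s[X_1,X_1] = ((0.75)·(0.75) + (-2.25)·(-2.25) + (0.75)·(0.75) + (0.75)·(0.75)) / 3 = 6.75/3 = 2.25
  s[X_1,X_2] = ((0.75)·(4.25) + (-2.25)·(-1.75) + (0.75)·(-1.75) + (0.75)·(-0.75)) / 3 = 5.25/3 = 1.75
  s[X_1,X_3] = ((0.75)·(0.75) + (-2.25)·(1.75) + (0.75)·(-1.25) + (0.75)·(-1.25)) / 3 = -5.25/3 = -1.75
  s[X_2,X_2] = ((4.25)·(4.25) + (-1.75)·(-1.75) + (-1.75)·(-1.75) + (-0.75)·(-0.75)) / 3 = 24.75/3 = 8.25
  s[X_2,X_3] = ((4.25)·(0.75) + (-1.75)·(1.75) + (-1.75)·(-1.25) + (-0.75)·(-1.25)) / 3 = 3.25/3 = 1.0833
  s[X_3,X_3] = ((0.75)·(0.75) + (1.75)·(1.75) + (-1.25)·(-1.25) + (-1.25)·(-1.25)) / 3 = 6.75/3 = 2.25
  Sample standard deviations s_i = √(s[i,i]):
  s(X_1) = √(2.25) = 1.5
  s(X_2) = √(8.25) = 2.8723
  s(X_3) = √(2.25) = 1.5

Step 3 — r_{ij} = s_{ij} / (s_i · s_j):
  r[X_1,X_1] = 1 (diagonal).
  r[X_1,X_2] = 1.75 / (1.5 · 2.8723) = 1.75 / 4.3084 = 0.4062
  r[X_1,X_3] = -1.75 / (1.5 · 1.5) = -1.75 / 2.25 = -0.7778
  r[X_2,X_2] = 1 (diagonal).
  r[X_2,X_3] = 1.0833 / (2.8723 · 1.5) = 1.0833 / 4.3084 = 0.2514
  r[X_3,X_3] = 1 (diagonal).

R is symmetric with unit diagonal. Assembling:

R = [[1, 0.4062, -0.7778],
 [0.4062, 1, 0.2514],
 [-0.7778, 0.2514, 1]]


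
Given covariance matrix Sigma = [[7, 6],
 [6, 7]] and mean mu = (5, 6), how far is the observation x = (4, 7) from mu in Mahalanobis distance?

Step 1 — centre the observation: (x - mu) = (-1, 1).

Step 2 — invert Sigma. det(Sigma) = 7·7 - (6)² = 13.
  Sigma^{-1} = (1/det) · [[d, -b], [-b, a]] = [[0.5385, -0.4615],
 [-0.4615, 0.5385]].

Step 3 — form the quadratic (x - mu)^T · Sigma^{-1} · (x - mu):
  Sigma^{-1} · (x - mu) = (-1, 1).
  (x - mu)^T · [Sigma^{-1} · (x - mu)] = (-1)·(-1) + (1)·(1) = 2.

Step 4 — take square root: d = √(2) ≈ 1.4142.

d(x, mu) = √(2) ≈ 1.4142


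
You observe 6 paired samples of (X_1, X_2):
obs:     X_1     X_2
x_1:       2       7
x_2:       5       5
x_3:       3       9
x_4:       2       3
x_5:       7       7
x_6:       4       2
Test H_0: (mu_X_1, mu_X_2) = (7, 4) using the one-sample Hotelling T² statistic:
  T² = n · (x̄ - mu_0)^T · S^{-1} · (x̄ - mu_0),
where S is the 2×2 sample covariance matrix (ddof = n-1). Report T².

Step 1 — sample mean vector:
  mean(X_1) = (2 + 5 + 3 + 2 + 7 + 4) / 6 = 23/6 = 3.8333
  mean(X_2) = (7 + 5 + 9 + 3 + 7 + 2) / 6 = 33/6 = 5.5
  x̄ = (3.8333, 5.5),  deviation x̄ - mu_0 = (3.8333, 5.5) - (7, 4) = (-3.1667, 1.5).

Step 2 — sample covariance matrix, S[i,j] = (1/(n-1)) · Σ_k (x_{k,i} - mean_i) · (x_{k,j} - mean_j), divisor n-1 = 5:
  S[X_1,X_1] = ((-1.8333)·(-1.8333) + (1.1667)·(1.1667) + (-0.8333)·(-0.8333) + (-1.8333)·(-1.8333) + (3.1667)·(3.1667) + (0.1667)·(0.1667)) / 5 = 18.8333/5 = 3.7667
  S[X_1,X_2] = ((-1.8333)·(1.5) + (1.1667)·(-0.5) + (-0.8333)·(3.5) + (-1.8333)·(-2.5) + (3.1667)·(1.5) + (0.1667)·(-3.5)) / 5 = 2.5/5 = 0.5
  S[X_2,X_2] = ((1.5)·(1.5) + (-0.5)·(-0.5) + (3.5)·(3.5) + (-2.5)·(-2.5) + (1.5)·(1.5) + (-3.5)·(-3.5)) / 5 = 35.5/5 = 7.1
  S = [[3.7667, 0.5],
 [0.5, 7.1]].

Step 3 — invert S. det(S) = 3.7667·7.1 - (0.5)² = 26.4933.
  S^{-1} = (1/det) · [[d, -b], [-b, a]] = [[0.268, -0.0189],
 [-0.0189, 0.1422]].

Step 4 — quadratic form (x̄ - mu_0)^T · S^{-1} · (x̄ - mu_0):
  S^{-1} · (x̄ - mu_0) = (-0.877, 0.273),
  (x̄ - mu_0)^T · [...] = (-3.1667)·(-0.877) + (1.5)·(0.273) = 3.1865.

Step 5 — scale by n: T² = 6 · 3.1865 = 19.1193.

T² ≈ 19.1193


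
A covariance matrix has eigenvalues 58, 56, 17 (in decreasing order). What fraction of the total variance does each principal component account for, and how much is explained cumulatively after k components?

Step 1 — total variance = trace(Sigma) = Σ λ_i = 58 + 56 + 17 = 131.

Step 2 — fraction explained by component i = λ_i / Σ λ:
  PC1: 58/131 = 0.4427
  PC2: 56/131 = 0.4275
  PC3: 17/131 = 0.1298

Step 3 — cumulative fraction after k components = (λ_1 + ... + λ_k) / Σ λ:
  k = 1: 58/131 = 0.4427
  k = 2: (58 + 56)/131 = 114/131 = 0.8702
  k = 3: (58 + 56 + 17)/131 = 131/131 = 1

Summary (fraction, with percent):

explained: PC1 0.4427 (44.27%), PC2 0.4275 (42.75%), PC3 0.1298 (12.98%);  cumulative: 0.4427, 0.8702, 1


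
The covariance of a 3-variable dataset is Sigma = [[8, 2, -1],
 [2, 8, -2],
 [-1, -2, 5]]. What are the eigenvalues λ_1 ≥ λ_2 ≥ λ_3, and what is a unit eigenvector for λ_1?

Step 1 — characteristic polynomial p(λ) = det(λI - Sigma) = λ³ - tr·λ² + c_1·λ - det, where tr = trace, c_1 = sum of the principal 2×2 minors, det = det(Sigma):
  tr = 8 + 8 + 5 = 21,
  c_1 = (8·8 - (2)²) + (8·5 - (-1)²) + (8·5 - (-2)²) = 60 + 39 + 36 = 135,
  det = 8·(8·5 - (-2)²) - (2)·((2)·5 - (-2)·(-1)) + (-1)·((2)·(-2) - 8·(-1)) = 8·(36) - (2)·(8) + (-1)·(4) = 268.
  So p(λ) = λ³ - 21λ² + 135λ - 268.
Step 2 — look for an integer root (rational root theorem: any rational root is an integer divisor of 268). Testing λ = 4:
  p(4) = 64 - 336 + 540 - 268 = 0  ✓
  Dividing out (λ - 4): p(λ) = (λ - 4)(λ² - 17λ + 67).
Step 3 — remaining eigenvalues from the quadratic λ² - 17λ + 67 = 0:
  Δ = 17² - 4·67 = 289 - 268 = 21,  λ = (17 ± √21)/2 = (17 ± 4.5826)/2 ≈ 10.7913 or 6.2087.
  Sorted: λ_1 = 10.7913,  λ_2 = 6.2087,  λ_3 = 4  (check: sum = 21 = tr ✓).

Step 4 — unit eigenvector for λ_1 ≈ 10.7913: v spans the null space of (Sigma - λ_1 I), whose rows are
  r_1 = (-2.7913, 2, -1),  r_2 = (2, -2.7913, -2),  r_3 = (-1, -2, -5.7913).
  v is orthogonal to every row, so take v ∝ r_1 × r_2 = ((2)·(-2) - (-1)·(-2.7913), (-1)·(2) - (-2.7913)·(-2), (-2.7913)·(-2.7913) - (2)·(2)) ≈ (-6.7913, -7.5826, 3.7913).
  Rescale (multiply by -1 so the first nonzero entry is positive): u = (6.7913, 7.5826, -3.7913).
  ||u|| = √((6.7913)² + (7.5826)² + (-3.7913)²) = √(117.9909) ≈ 10.8624,  v_1 = u/||u|| ≈ (0.6252, 0.6981, -0.349) (||v_1|| = 1).

λ_1 = 10.7913,  λ_2 = 6.2087,  λ_3 = 4;  v_1 ≈ (0.6252, 0.6981, -0.349)


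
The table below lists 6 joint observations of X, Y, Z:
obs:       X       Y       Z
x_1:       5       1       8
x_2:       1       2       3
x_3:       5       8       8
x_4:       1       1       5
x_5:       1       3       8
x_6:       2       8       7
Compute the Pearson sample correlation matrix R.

Step 1 — column means:
  mean(X) = (5 + 1 + 5 + 1 + 1 + 2) / 6 = 15/6 = 2.5
  mean(Y) = (1 + 2 + 8 + 1 + 3 + 8) / 6 = 23/6 = 3.8333
  mean(Z) = (8 + 3 + 8 + 5 + 8 + 7) / 6 = 39/6 = 6.5

Step 2 — sample variances and covariances s[i,j] = (1/(n-1)) · Σ_k (x_{k,i} - mean_i) · (x_{k,j} - mean_j), with n-1 = 5:
  s[X,X] = ((2.5)·(2.5) + (-1.5)·(-1.5) + (2.5)·(2.5) + (-1.5)·(-1.5) + (-1.5)·(-1.5) + (-0.5)·(-0.5)) / 5 = 19.5/5 = 3.9
  s[X,Y] = ((2.5)·(-2.8333) + (-1.5)·(-1.8333) + (2.5)·(4.1667) + (-1.5)·(-2.8333) + (-1.5)·(-0.8333) + (-0.5)·(4.1667)) / 5 = 9.5/5 = 1.9
  s[X,Z] = ((2.5)·(1.5) + (-1.5)·(-3.5) + (2.5)·(1.5) + (-1.5)·(-1.5) + (-1.5)·(1.5) + (-0.5)·(0.5)) / 5 = 12.5/5 = 2.5
  s[Y,Y] = ((-2.8333)·(-2.8333) + (-1.8333)·(-1.8333) + (4.1667)·(4.1667) + (-2.8333)·(-2.8333) + (-0.8333)·(-0.8333) + (4.1667)·(4.1667)) / 5 = 54.8333/5 = 10.9667
  s[Y,Z] = ((-2.8333)·(1.5) + (-1.8333)·(-3.5) + (4.1667)·(1.5) + (-2.8333)·(-1.5) + (-0.8333)·(1.5) + (4.1667)·(0.5)) / 5 = 13.5/5 = 2.7
  s[Z,Z] = ((1.5)·(1.5) + (-3.5)·(-3.5) + (1.5)·(1.5) + (-1.5)·(-1.5) + (1.5)·(1.5) + (0.5)·(0.5)) / 5 = 21.5/5 = 4.3
  Sample standard deviations s_i = √(s[i,i]):
  s(X) = √(3.9) = 1.9748
  s(Y) = √(10.9667) = 3.3116
  s(Z) = √(4.3) = 2.0736

Step 3 — r_{ij} = s_{ij} / (s_i · s_j):
  r[X,X] = 1 (diagonal).
  r[X,Y] = 1.9 / (1.9748 · 3.3116) = 1.9 / 6.5399 = 0.2905
  r[X,Z] = 2.5 / (1.9748 · 2.0736) = 2.5 / 4.0951 = 0.6105
  r[Y,Y] = 1 (diagonal).
  r[Y,Z] = 2.7 / (3.3116 · 2.0736) = 2.7 / 6.8671 = 0.3932
  r[Z,Z] = 1 (diagonal).

R is symmetric with unit diagonal. Assembling:

R = [[1, 0.2905, 0.6105],
 [0.2905, 1, 0.3932],
 [0.6105, 0.3932, 1]]


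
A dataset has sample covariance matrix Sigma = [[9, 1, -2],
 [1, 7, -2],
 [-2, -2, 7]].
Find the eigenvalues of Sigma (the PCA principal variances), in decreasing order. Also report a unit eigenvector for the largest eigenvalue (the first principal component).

Step 1 — characteristic polynomial p(λ) = det(λI - Sigma) = λ³ - tr·λ² + c_1·λ - det, where tr = trace, c_1 = sum of the principal 2×2 minors, det = det(Sigma):
  tr = 9 + 7 + 7 = 23,
  c_1 = (9·7 - (1)²) + (9·7 - (-2)²) + (7·7 - (-2)²) = 62 + 59 + 45 = 166,
  det = 9·(7·7 - (-2)²) - (1)·((1)·7 - (-2)·(-2)) + (-2)·((1)·(-2) - 7·(-2)) = 9·(45) - (1)·(3) + (-2)·(12) = 378.
  So p(λ) = λ³ - 23λ² + 166λ - 378.
Step 2 — look for an integer root (rational root theorem: any rational root is an integer divisor of 378). Testing λ = 7:
  p(7) = 343 - 1127 + 1162 - 378 = 0  ✓
  Dividing out (λ - 7): p(λ) = (λ - 7)(λ² - 16λ + 54).
Step 3 — remaining eigenvalues from the quadratic λ² - 16λ + 54 = 0:
  Δ = 16² - 4·54 = 256 - 216 = 40,  λ = (16 ± √40)/2 = (16 ± 6.3246)/2 ≈ 11.1623 or 4.8377.
  Sorted: λ_1 = 11.1623,  λ_2 = 7,  λ_3 = 4.8377  (check: sum = 23 = tr ✓).

Step 4 — unit eigenvector for λ_1 ≈ 11.1623: v spans the null space of (Sigma - λ_1 I), whose rows are
  r_1 = (-2.1623, 1, -2),  r_2 = (1, -4.1623, -2),  r_3 = (-2, -2, -4.1623).
  v is orthogonal to every row, so take v ∝ r_1 × r_2 = ((1)·(-2) - (-2)·(-4.1623), (-2)·(1) - (-2.1623)·(-2), (-2.1623)·(-4.1623) - (1)·(1)) ≈ (-10.3246, -6.3246, 8).
  Rescale (multiply by -1 so the first nonzero entry is positive): u = (10.3246, 6.3246, -8).
  ||u|| = √((10.3246)² + (6.3246)² + (-8)²) = √(210.5964) ≈ 14.5119,  v_1 = u/||u|| ≈ (0.7115, 0.4358, -0.5513) (||v_1|| = 1).

λ_1 = 11.1623,  λ_2 = 7,  λ_3 = 4.8377;  v_1 ≈ (0.7115, 0.4358, -0.5513)


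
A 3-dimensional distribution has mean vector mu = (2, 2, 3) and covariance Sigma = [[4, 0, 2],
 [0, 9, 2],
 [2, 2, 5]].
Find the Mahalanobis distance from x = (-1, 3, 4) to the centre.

Step 1 — centre the observation: (x - mu) = (-3, 1, 1).

Step 2 — invert Sigma (cofactor / det for 3×3, or solve directly):
  Sigma^{-1} = [[0.3203, 0.0312, -0.1406],
 [0.0312, 0.125, -0.0625],
 [-0.1406, -0.0625, 0.2812]].

Step 3 — form the quadratic (x - mu)^T · Sigma^{-1} · (x - mu):
  Sigma^{-1} · (x - mu) = (-1.0703, -0.0312, 0.6406).
  (x - mu)^T · [Sigma^{-1} · (x - mu)] = (-3)·(-1.0703) + (1)·(-0.0312) + (1)·(0.6406) = 3.8203.

Step 4 — take square root: d = √(3.8203) ≈ 1.9546.

d(x, mu) = √(3.8203) ≈ 1.9546


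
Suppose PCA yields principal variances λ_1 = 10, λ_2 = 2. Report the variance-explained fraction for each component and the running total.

Step 1 — total variance = trace(Sigma) = Σ λ_i = 10 + 2 = 12.

Step 2 — fraction explained by component i = λ_i / Σ λ:
  PC1: 10/12 = 0.8333
  PC2: 2/12 = 0.1667

Step 3 — cumulative fraction after k components = (λ_1 + ... + λ_k) / Σ λ:
  k = 1: 10/12 = 0.8333
  k = 2: (10 + 2)/12 = 12/12 = 1

Summary (fraction, with percent):

explained: PC1 0.8333 (83.33%), PC2 0.1667 (16.67%);  cumulative: 0.8333, 1


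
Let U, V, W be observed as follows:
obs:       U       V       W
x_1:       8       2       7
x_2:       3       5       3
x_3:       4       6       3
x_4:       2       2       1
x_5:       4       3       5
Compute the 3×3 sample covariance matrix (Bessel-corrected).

Step 1 — column means:
  mean(U) = (8 + 3 + 4 + 2 + 4) / 5 = 21/5 = 4.2
  mean(V) = (2 + 5 + 6 + 2 + 3) / 5 = 18/5 = 3.6
  mean(W) = (7 + 3 + 3 + 1 + 5) / 5 = 19/5 = 3.8

Step 2 — sample covariance S[i,j] = (1/(n-1)) · Σ_k (x_{k,i} - mean_i) · (x_{k,j} - mean_j), with n-1 = 4.
  S[U,U] = ((3.8)·(3.8) + (-1.2)·(-1.2) + (-0.2)·(-0.2) + (-2.2)·(-2.2) + (-0.2)·(-0.2)) / 4 = 20.8/4 = 5.2
  S[U,V] = ((3.8)·(-1.6) + (-1.2)·(1.4) + (-0.2)·(2.4) + (-2.2)·(-1.6) + (-0.2)·(-0.6)) / 4 = -4.6/4 = -1.15
  S[U,W] = ((3.8)·(3.2) + (-1.2)·(-0.8) + (-0.2)·(-0.8) + (-2.2)·(-2.8) + (-0.2)·(1.2)) / 4 = 19.2/4 = 4.8
  S[V,V] = ((-1.6)·(-1.6) + (1.4)·(1.4) + (2.4)·(2.4) + (-1.6)·(-1.6) + (-0.6)·(-0.6)) / 4 = 13.2/4 = 3.3
  S[V,W] = ((-1.6)·(3.2) + (1.4)·(-0.8) + (2.4)·(-0.8) + (-1.6)·(-2.8) + (-0.6)·(1.2)) / 4 = -4.4/4 = -1.1
  S[W,W] = ((3.2)·(3.2) + (-0.8)·(-0.8) + (-0.8)·(-0.8) + (-2.8)·(-2.8) + (1.2)·(1.2)) / 4 = 20.8/4 = 5.2

S is symmetric (S[j,i] = S[i,j]). Assembling:

S = [[5.2, -1.15, 4.8],
 [-1.15, 3.3, -1.1],
 [4.8, -1.1, 5.2]]


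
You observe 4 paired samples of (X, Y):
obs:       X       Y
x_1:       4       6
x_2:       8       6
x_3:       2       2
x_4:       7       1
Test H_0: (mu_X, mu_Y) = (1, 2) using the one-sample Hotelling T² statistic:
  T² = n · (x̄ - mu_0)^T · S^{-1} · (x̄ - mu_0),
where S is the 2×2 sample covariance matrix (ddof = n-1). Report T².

Step 1 — sample mean vector:
  mean(X) = (4 + 8 + 2 + 7) / 4 = 21/4 = 5.25
  mean(Y) = (6 + 6 + 2 + 1) / 4 = 15/4 = 3.75
  x̄ = (5.25, 3.75),  deviation x̄ - mu_0 = (5.25, 3.75) - (1, 2) = (4.25, 1.75).

Step 2 — sample covariance matrix, S[i,j] = (1/(n-1)) · Σ_k (x_{k,i} - mean_i) · (x_{k,j} - mean_j), divisor n-1 = 3:
  S[X,X] = ((-1.25)·(-1.25) + (2.75)·(2.75) + (-3.25)·(-3.25) + (1.75)·(1.75)) / 3 = 22.75/3 = 7.5833
  S[X,Y] = ((-1.25)·(2.25) + (2.75)·(2.25) + (-3.25)·(-1.75) + (1.75)·(-2.75)) / 3 = 4.25/3 = 1.4167
  S[Y,Y] = ((2.25)·(2.25) + (2.25)·(2.25) + (-1.75)·(-1.75) + (-2.75)·(-2.75)) / 3 = 20.75/3 = 6.9167
  S = [[7.5833, 1.4167],
 [1.4167, 6.9167]].

Step 3 — invert S. det(S) = 7.5833·6.9167 - (1.4167)² = 50.4444.
  S^{-1} = (1/det) · [[d, -b], [-b, a]] = [[0.1371, -0.0281],
 [-0.0281, 0.1503]].

Step 4 — quadratic form (x̄ - mu_0)^T · S^{-1} · (x̄ - mu_0):
  S^{-1} · (x̄ - mu_0) = (0.5336, 0.1437),
  (x̄ - mu_0)^T · [...] = (4.25)·(0.5336) + (1.75)·(0.1437) = 2.5193.

Step 5 — scale by n: T² = 4 · 2.5193 = 10.0771.

T² ≈ 10.0771
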